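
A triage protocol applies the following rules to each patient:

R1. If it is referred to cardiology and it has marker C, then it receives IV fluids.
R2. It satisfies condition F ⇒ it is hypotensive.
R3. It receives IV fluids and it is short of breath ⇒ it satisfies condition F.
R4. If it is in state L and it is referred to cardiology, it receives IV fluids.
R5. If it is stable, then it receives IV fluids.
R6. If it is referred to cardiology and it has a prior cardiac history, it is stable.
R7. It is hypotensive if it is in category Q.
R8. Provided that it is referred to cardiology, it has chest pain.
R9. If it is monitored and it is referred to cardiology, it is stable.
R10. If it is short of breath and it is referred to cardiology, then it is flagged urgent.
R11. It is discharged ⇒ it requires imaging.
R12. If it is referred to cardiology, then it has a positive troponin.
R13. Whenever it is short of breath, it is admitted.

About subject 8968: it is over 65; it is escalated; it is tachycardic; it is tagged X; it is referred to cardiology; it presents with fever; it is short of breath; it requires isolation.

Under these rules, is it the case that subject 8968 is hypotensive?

Forward chaining from the given facts derives: has chest pain, is flagged urgent, has a positive troponin, is admitted.
Rules concluding "it is hypotensive": R2 needs "it satisfies condition F"; R7 needs "it is in category Q" — none of these are established.

No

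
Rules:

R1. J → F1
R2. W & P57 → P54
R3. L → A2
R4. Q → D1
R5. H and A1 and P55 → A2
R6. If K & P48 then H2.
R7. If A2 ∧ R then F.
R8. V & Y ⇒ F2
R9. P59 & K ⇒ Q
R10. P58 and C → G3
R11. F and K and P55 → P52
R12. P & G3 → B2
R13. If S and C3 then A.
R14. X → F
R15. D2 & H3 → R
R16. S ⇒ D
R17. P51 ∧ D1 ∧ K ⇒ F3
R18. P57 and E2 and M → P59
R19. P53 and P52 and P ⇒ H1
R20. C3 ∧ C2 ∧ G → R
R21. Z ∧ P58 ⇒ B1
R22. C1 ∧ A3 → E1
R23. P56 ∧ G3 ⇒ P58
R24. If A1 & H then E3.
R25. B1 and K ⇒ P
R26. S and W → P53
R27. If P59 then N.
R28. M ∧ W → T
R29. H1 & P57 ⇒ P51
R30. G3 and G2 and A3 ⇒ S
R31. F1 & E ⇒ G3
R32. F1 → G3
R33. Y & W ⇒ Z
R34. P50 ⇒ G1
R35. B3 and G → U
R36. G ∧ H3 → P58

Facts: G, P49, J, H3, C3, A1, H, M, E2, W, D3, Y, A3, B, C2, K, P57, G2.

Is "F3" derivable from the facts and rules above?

No

Forward chaining from the given facts derives: F1, P54, P59, R, E3, N, T, G3, Z, P58, Q, B1, P, S, D1, B2, A, D, P53.
The only rule concluding F3 is R17, which needs P51; that is never established.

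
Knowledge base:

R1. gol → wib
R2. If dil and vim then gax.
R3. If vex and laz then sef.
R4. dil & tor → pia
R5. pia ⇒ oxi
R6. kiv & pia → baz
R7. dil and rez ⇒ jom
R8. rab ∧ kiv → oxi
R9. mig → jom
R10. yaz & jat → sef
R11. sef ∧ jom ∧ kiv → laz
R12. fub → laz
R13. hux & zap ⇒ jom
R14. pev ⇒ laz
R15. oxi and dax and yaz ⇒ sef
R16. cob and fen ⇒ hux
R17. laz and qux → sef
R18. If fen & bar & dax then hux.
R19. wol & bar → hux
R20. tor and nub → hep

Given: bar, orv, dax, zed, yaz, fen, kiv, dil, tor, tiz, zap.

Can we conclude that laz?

pia  (by R4: dil, tor)
oxi  (by R5: pia)
sef  (by R15: oxi, dax, yaz)
hux  (by R18: fen, bar, dax)
jom  (by R13: hux, zap)
laz  (by R11: sef, jom, kiv)

Yes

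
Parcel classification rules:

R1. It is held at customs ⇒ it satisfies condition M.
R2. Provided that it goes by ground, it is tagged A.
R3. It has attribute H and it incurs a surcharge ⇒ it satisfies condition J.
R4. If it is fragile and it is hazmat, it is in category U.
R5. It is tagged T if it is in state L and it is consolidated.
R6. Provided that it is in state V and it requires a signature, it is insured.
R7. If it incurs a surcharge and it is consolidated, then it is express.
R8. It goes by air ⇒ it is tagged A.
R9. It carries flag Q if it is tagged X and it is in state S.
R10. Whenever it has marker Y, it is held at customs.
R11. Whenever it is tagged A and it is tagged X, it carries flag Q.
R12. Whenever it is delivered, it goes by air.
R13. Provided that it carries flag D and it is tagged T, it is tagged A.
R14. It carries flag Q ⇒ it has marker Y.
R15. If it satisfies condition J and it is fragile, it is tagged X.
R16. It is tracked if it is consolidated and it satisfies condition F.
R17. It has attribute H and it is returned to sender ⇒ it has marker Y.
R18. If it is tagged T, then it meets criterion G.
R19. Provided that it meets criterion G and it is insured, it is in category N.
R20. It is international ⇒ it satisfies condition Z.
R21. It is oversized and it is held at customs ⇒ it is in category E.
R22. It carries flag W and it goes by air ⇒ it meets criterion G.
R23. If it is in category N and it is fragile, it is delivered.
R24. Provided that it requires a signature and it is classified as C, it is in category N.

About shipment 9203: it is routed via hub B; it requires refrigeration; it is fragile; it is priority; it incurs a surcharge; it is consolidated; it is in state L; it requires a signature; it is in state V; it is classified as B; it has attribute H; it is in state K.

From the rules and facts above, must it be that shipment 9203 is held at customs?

Yes

By R3 (it has attribute H, it incurs a surcharge): it satisfies condition J.
By R5 (it is in state L, it is consolidated): it is tagged T.
By R6 (it is in state V, it requires a signature): it is insured.
By R15 (it satisfies condition J, it is fragile): it is tagged X.
By R18 (it is tagged T): it meets criterion G.
By R19 (it meets criterion G, it is insured): it is in category N.
By R23 (it is in category N, it is fragile): it is delivered.
By R12 (it is delivered): it goes by air.
By R8 (it goes by air): it is tagged A.
By R11 (it is tagged A, it is tagged X): it carries flag Q.
By R14 (it carries flag Q): it has marker Y.
By R10 (it has marker Y): it is held at customs.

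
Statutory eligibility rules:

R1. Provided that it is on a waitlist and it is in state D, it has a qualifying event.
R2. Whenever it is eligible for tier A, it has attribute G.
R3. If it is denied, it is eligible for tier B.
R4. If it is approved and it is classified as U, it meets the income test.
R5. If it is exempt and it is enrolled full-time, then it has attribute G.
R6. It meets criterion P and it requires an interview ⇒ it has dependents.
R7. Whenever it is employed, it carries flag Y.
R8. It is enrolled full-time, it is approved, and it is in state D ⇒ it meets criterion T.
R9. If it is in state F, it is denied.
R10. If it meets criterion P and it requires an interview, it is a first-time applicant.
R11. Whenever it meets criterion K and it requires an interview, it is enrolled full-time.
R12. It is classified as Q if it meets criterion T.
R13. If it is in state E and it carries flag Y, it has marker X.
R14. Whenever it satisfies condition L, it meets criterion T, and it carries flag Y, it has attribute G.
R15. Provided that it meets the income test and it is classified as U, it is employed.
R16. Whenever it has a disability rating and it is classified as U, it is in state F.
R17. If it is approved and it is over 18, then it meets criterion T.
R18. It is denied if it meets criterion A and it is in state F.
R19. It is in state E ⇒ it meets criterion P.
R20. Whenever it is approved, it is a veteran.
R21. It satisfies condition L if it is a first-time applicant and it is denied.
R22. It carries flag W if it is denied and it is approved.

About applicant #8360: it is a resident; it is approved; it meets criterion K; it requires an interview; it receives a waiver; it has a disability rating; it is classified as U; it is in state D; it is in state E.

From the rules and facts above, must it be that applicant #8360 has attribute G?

By R4 (it is approved, it is classified as U): it meets the income test.
By R11 (it meets criterion K, it requires an interview): it is enrolled full-time.
By R15 (it meets the income test, it is classified as U): it is employed.
By R16 (it has a disability rating, it is classified as U): it is in state F.
By R19 (it is in state E): it meets criterion P.
By R7 (it is employed): it carries flag Y.
By R8 (it is enrolled full-time, it is approved, it is in state D): it meets criterion T.
By R9 (it is in state F): it is denied.
By R10 (it meets criterion P, it requires an interview): it is a first-time applicant.
By R21 (it is a first-time applicant, it is denied): it satisfies condition L.
By R14 (it satisfies condition L, it meets criterion T, it carries flag Y): it has attribute G.

Yes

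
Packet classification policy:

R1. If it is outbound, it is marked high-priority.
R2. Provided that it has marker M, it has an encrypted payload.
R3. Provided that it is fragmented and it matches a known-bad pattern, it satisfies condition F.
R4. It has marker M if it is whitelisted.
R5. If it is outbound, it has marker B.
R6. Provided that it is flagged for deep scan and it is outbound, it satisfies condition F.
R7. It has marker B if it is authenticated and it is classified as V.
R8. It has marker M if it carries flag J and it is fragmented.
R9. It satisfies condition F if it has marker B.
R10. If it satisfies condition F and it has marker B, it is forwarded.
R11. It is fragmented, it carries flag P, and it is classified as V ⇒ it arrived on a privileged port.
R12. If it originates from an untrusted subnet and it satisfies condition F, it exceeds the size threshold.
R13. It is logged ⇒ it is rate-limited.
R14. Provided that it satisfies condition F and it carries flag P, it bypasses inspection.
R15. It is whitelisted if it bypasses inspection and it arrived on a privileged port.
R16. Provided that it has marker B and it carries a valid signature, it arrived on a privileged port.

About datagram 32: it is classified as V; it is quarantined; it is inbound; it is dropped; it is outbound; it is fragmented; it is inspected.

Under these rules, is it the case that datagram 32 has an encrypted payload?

No

Forward chaining from the given facts derives: is marked high-priority, has marker B, satisfies condition F, is forwarded.
The only rule concluding "it has an encrypted payload" is R2, which needs "it has marker M"; that is never established.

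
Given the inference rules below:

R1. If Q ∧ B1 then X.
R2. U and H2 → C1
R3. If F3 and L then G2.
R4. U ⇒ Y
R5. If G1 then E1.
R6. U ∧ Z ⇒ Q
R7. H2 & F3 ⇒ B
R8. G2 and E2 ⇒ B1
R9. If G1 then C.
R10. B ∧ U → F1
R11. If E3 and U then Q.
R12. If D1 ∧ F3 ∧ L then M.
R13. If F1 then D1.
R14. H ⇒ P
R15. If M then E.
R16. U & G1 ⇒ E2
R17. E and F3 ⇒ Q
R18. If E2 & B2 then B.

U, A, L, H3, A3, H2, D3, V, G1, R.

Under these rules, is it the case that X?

Forward chaining from the given facts derives: C1, Y, E1, C, E2.
The only rule concluding X is R1, which needs Q; that is never established.

No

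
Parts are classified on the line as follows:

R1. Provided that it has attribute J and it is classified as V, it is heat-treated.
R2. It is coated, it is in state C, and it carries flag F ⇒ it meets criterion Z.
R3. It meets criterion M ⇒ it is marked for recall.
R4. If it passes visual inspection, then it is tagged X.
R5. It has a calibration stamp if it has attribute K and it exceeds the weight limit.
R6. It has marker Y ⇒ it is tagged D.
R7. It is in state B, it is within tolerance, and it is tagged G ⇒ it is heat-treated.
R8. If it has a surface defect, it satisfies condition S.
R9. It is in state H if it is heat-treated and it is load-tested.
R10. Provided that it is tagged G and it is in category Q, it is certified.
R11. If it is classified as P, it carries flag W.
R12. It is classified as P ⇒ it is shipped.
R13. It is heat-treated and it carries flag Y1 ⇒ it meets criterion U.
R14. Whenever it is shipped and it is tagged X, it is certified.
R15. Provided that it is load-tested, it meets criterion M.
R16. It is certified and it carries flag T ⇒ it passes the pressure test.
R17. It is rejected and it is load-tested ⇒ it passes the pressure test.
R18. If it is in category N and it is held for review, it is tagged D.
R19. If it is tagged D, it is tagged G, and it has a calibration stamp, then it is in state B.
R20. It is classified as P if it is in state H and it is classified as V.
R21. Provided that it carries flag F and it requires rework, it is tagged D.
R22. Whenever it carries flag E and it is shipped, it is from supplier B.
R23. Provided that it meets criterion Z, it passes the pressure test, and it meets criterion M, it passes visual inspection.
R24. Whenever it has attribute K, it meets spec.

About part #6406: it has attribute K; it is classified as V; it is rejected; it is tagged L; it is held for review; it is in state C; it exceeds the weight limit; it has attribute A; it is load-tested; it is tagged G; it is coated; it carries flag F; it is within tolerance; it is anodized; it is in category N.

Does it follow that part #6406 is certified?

By R2 (it is coated, it is in state C, it carries flag F): it meets criterion Z.
By R5 (it has attribute K, it exceeds the weight limit): it has a calibration stamp.
By R15 (it is load-tested): it meets criterion M.
By R17 (it is rejected, it is load-tested): it passes the pressure test.
By R18 (it is in category N, it is held for review): it is tagged D.
By R19 (it is tagged D, it is tagged G, it has a calibration stamp): it is in state B.
By R23 (it meets criterion Z, it passes the pressure test, it meets criterion M): it passes visual inspection.
By R4 (it passes visual inspection): it is tagged X.
By R7 (it is in state B, it is within tolerance, it is tagged G): it is heat-treated.
By R9 (it is heat-treated, it is load-tested): it is in state H.
By R20 (it is in state H, it is classified as V): it is classified as P.
By R12 (it is classified as P): it is shipped.
By R14 (it is shipped, it is tagged X): it is certified.

Yes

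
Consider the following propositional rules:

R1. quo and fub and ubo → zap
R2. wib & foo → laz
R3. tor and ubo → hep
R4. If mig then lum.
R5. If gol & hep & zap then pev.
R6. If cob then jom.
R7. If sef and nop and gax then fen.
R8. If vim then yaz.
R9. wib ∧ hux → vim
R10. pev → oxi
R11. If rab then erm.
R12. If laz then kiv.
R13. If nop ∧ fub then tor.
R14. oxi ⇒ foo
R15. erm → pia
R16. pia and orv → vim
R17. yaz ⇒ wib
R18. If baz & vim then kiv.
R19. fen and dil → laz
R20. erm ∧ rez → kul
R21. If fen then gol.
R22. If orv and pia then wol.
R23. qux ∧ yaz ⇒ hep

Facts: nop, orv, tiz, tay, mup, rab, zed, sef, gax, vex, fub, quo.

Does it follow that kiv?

No

Forward chaining from the given facts derives: fen, erm, tor, pia, vim, gol, wol, yaz, wib.
Rules concluding kiv: R12 needs laz; R18 needs baz — none of these are established.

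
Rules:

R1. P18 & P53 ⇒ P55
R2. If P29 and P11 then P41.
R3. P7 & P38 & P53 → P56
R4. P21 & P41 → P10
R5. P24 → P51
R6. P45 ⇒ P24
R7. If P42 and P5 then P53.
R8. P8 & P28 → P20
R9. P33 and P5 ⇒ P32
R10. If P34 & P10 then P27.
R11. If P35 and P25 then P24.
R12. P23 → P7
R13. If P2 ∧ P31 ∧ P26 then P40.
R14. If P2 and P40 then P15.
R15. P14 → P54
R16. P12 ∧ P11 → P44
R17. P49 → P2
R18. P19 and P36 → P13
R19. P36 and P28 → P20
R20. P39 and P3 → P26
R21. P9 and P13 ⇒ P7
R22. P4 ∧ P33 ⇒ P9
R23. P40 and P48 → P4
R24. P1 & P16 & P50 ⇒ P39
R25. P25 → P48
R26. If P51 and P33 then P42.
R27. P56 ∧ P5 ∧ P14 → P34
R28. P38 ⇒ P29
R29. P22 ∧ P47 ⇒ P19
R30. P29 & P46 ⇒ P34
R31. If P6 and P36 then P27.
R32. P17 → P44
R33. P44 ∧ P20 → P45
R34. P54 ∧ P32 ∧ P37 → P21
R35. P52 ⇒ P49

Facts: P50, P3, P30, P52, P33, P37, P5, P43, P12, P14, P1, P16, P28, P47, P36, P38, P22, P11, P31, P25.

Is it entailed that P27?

Yes

P32  (by R9: P33, P5)
P54  (by R15: P14)
P44  (by R16: P12, P11)
P20  (by R19: P36, P28)
P39  (by R24: P1, P16, P50)
P48  (by R25: P25)
P29  (by R28: P38)
P19  (by R29: P22, P47)
P45  (by R33: P44, P20)
P21  (by R34: P54, P32, P37)
P49  (by R35: P52)
P41  (by R2: P29, P11)
P10  (by R4: P21, P41)
P24  (by R6: P45)
P2  (by R17: P49)
P13  (by R18: P19, P36)
P26  (by R20: P39, P3)
P51  (by R5: P24)
P40  (by R13: P2, P31, P26)
P4  (by R23: P40, P48)
P42  (by R26: P51, P33)
P53  (by R7: P42, P5)
P9  (by R22: P4, P33)
P7  (by R21: P9, P13)
P56  (by R3: P7, P38, P53)
P34  (by R27: P56, P5, P14)
P27  (by R10: P34, P10)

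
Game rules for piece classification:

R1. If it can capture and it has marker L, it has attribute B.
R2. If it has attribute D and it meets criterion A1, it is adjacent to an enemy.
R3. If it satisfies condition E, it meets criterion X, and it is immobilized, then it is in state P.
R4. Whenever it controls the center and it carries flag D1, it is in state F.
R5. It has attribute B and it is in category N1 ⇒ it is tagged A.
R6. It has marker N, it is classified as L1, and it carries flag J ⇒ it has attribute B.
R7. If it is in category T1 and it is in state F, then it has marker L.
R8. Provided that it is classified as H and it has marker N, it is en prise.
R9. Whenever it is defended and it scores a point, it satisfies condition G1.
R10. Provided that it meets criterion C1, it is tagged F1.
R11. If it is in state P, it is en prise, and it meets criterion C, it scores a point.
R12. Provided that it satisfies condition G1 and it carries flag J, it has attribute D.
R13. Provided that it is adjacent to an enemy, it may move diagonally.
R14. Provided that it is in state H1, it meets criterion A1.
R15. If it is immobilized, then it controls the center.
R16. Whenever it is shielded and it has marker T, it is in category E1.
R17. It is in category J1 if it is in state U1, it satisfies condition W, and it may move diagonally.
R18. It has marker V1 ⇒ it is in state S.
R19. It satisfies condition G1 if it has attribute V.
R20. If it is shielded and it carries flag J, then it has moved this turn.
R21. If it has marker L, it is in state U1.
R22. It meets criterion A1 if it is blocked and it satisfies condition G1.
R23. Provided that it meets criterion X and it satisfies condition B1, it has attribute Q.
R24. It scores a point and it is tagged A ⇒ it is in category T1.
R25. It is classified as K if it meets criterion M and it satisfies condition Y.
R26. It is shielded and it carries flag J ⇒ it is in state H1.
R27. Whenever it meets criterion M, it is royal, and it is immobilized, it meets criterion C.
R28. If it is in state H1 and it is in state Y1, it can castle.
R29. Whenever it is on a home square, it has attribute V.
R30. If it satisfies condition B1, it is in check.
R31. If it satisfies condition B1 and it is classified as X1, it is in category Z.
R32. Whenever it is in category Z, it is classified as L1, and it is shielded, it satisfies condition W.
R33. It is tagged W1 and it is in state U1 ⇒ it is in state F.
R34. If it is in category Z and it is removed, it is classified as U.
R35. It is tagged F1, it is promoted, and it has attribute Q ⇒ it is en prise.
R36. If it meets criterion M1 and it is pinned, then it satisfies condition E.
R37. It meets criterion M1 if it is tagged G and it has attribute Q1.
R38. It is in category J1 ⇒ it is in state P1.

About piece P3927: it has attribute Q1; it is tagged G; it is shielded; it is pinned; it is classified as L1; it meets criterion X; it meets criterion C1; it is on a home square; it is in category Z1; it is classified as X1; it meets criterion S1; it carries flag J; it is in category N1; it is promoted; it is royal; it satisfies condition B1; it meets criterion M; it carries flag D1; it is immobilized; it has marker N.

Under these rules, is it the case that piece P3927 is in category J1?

Yes

By R6 (it has marker N, it is classified as L1, it carries flag J): it has attribute B.
By R10 (it meets criterion C1): it is tagged F1.
By R15 (it is immobilized): it controls the center.
By R23 (it meets criterion X, it satisfies condition B1): it has attribute Q.
By R26 (it is shielded, it carries flag J): it is in state H1.
By R27 (it meets criterion M, it is royal, it is immobilized): it meets criterion C.
By R29 (it is on a home square): it has attribute V.
By R31 (it satisfies condition B1, it is classified as X1): it is in category Z.
By R32 (it is in category Z, it is classified as L1, it is shielded): it satisfies condition W.
By R35 (it is tagged F1, it is promoted, it has attribute Q): it is en prise.
By R37 (it is tagged G, it has attribute Q1): it meets criterion M1.
By R4 (it controls the center, it carries flag D1): it is in state F.
By R5 (it has attribute B, it is in category N1): it is tagged A.
By R14 (it is in state H1): it meets criterion A1.
By R19 (it has attribute V): it satisfies condition G1.
By R36 (it meets criterion M1, it is pinned): it satisfies condition E.
By R3 (it satisfies condition E, it meets criterion X, it is immobilized): it is in state P.
By R11 (it is in state P, it is en prise, it meets criterion C): it scores a point.
By R12 (it satisfies condition G1, it carries flag J): it has attribute D.
By R24 (it scores a point, it is tagged A): it is in category T1.
By R2 (it has attribute D, it meets criterion A1): it is adjacent to an enemy.
By R7 (it is in category T1, it is in state F): it has marker L.
By R13 (it is adjacent to an enemy): it may move diagonally.
By R21 (it has marker L): it is in state U1.
By R17 (it is in state U1, it satisfies condition W, it may move diagonally): it is in category J1.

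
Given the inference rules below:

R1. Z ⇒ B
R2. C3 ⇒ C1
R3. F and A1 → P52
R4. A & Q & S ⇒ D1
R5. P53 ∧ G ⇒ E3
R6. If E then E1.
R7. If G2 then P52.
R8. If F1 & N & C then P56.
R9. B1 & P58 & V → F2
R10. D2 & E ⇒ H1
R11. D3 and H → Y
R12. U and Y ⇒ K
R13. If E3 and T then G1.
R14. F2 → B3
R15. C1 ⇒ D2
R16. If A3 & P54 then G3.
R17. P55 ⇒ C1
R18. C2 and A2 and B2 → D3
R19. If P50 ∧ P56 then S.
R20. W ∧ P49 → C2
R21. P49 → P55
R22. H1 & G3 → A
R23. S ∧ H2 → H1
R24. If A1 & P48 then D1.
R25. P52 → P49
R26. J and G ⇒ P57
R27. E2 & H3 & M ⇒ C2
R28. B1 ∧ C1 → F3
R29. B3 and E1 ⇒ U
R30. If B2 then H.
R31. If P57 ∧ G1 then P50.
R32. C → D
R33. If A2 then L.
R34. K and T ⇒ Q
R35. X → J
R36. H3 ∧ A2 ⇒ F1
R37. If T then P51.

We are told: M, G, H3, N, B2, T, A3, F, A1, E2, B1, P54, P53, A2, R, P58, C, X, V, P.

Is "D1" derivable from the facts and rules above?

No

Forward chaining from the given facts derives: P52, E3, F2, G1, B3, G3, P49, C2, H, D, L, J, F1, P51, P56, D3, P55, P57, P50, Y, C1, S, F3, D2.
Rules concluding D1: R4 needs A; R24 needs P48 — none of these are established.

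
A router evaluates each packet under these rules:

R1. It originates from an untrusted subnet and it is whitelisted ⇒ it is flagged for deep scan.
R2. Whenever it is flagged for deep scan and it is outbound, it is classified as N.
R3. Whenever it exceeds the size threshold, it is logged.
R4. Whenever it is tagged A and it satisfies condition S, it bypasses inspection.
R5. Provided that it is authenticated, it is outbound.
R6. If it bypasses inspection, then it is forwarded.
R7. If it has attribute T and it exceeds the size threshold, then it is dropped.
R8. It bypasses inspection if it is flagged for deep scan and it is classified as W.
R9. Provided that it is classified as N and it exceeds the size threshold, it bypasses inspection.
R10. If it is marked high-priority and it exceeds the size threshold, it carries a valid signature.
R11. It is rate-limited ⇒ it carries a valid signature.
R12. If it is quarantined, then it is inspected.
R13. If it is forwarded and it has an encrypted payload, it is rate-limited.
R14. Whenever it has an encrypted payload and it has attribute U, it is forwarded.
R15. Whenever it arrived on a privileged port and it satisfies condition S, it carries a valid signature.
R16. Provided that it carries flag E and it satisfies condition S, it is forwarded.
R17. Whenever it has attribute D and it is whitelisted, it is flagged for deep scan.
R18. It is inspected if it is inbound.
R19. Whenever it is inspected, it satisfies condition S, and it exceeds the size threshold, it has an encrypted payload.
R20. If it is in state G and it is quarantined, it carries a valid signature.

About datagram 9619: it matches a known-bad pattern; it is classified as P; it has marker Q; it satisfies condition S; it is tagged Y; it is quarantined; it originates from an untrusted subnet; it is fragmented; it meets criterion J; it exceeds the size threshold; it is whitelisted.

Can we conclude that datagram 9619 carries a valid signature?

No

Forward chaining from the given facts derives: is flagged for deep scan, is logged, is inspected, has an encrypted payload.
Rules concluding "it carries a valid signature": R10 needs "it is marked high-priority"; R11 needs "it is rate-limited"; R15 needs "it arrived on a privileged port"; R20 needs "it is in state G" — none of these are established.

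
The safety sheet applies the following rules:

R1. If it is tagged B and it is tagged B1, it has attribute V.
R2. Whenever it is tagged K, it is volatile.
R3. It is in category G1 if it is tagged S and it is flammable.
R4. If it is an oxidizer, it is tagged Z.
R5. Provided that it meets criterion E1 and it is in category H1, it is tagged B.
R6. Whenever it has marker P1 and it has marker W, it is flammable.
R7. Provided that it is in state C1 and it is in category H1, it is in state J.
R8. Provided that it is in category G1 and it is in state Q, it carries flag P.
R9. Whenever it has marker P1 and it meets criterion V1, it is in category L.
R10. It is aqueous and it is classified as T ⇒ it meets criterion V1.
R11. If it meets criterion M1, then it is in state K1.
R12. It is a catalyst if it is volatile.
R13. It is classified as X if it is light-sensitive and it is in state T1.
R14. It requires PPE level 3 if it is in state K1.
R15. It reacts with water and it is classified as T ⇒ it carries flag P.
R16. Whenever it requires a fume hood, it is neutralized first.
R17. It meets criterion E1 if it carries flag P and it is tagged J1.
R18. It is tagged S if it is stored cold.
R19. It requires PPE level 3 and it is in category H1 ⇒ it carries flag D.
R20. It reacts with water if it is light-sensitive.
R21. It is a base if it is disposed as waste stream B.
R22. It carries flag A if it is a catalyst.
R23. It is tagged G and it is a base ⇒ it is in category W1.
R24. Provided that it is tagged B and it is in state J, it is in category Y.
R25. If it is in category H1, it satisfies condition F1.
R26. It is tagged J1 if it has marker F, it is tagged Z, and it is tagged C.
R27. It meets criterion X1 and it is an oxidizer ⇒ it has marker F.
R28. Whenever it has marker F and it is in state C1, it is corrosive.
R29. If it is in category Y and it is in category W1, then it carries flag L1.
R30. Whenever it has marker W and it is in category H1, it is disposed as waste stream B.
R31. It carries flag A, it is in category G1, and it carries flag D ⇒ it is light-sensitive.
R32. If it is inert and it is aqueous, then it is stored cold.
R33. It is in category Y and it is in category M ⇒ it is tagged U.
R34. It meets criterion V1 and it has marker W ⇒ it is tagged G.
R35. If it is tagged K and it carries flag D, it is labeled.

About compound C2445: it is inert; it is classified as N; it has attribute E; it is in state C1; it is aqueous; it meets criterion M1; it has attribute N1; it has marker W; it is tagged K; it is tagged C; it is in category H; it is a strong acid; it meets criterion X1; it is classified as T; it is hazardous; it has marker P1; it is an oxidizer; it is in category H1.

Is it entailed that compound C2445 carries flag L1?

By R2 (it is tagged K): it is volatile.
By R4 (it is an oxidizer): it is tagged Z.
By R6 (it has marker P1, it has marker W): it is flammable.
By R7 (it is in state C1, it is in category H1): it is in state J.
By R10 (it is aqueous, it is classified as T): it meets criterion V1.
By R11 (it meets criterion M1): it is in state K1.
By R12 (it is volatile): it is a catalyst.
By R14 (it is in state K1): it requires PPE level 3.
By R19 (it requires PPE level 3, it is in category H1): it carries flag D.
By R22 (it is a catalyst): it carries flag A.
By R27 (it meets criterion X1, it is an oxidizer): it has marker F.
By R30 (it has marker W, it is in category H1): it is disposed as waste stream B.
By R32 (it is inert, it is aqueous): it is stored cold.
By R34 (it meets criterion V1, it has marker W): it is tagged G.
By R18 (it is stored cold): it is tagged S.
By R21 (it is disposed as waste stream B): it is a base.
By R23 (it is tagged G, it is a base): it is in category W1.
By R26 (it has marker F, it is tagged Z, it is tagged C): it is tagged J1.
By R3 (it is tagged S, it is flammable): it is in category G1.
By R31 (it carries flag A, it is in category G1, it carries flag D): it is light-sensitive.
By R20 (it is light-sensitive): it reacts with water.
By R15 (it reacts with water, it is classified as T): it carries flag P.
By R17 (it carries flag P, it is tagged J1): it meets criterion E1.
By R5 (it meets criterion E1, it is in category H1): it is tagged B.
By R24 (it is tagged B, it is in state J): it is in category Y.
By R29 (it is in category Y, it is in category W1): it carries flag L1.

Yes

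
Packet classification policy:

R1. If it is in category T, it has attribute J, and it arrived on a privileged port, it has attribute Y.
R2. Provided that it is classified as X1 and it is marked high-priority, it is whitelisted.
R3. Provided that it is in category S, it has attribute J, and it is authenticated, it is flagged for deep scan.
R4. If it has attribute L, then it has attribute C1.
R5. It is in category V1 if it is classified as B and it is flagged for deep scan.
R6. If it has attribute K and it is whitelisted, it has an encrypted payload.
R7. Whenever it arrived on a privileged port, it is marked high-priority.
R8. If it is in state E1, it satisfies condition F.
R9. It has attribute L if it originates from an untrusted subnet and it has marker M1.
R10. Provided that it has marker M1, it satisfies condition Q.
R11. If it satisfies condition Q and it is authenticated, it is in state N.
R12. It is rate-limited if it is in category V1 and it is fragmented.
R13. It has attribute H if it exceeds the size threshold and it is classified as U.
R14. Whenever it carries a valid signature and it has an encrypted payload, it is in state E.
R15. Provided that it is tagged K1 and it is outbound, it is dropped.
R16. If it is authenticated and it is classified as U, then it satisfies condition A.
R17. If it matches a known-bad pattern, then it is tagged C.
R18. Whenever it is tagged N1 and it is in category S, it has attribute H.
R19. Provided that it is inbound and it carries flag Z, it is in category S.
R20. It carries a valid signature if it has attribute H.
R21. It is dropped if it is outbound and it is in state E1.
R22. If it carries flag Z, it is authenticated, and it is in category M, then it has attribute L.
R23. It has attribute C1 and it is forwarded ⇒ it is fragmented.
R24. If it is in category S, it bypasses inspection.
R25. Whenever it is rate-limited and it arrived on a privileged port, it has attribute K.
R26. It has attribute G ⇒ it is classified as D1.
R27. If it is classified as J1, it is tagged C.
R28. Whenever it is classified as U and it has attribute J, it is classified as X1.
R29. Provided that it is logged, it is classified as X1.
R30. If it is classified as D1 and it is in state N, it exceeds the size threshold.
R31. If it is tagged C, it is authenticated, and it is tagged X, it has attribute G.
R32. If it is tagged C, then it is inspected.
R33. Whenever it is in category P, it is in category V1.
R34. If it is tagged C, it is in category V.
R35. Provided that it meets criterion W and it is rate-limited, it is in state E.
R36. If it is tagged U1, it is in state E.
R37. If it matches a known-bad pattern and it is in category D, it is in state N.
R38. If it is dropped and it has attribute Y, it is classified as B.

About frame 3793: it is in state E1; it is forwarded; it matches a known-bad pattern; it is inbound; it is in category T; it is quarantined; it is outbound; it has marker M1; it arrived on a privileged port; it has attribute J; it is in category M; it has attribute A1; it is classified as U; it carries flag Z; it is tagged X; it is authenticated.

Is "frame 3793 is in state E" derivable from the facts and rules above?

Yes

By R1 (it is in category T, it has attribute J, it arrived on a privileged port): it has attribute Y.
By R7 (it arrived on a privileged port): it is marked high-priority.
By R10 (it has marker M1): it satisfies condition Q.
By R11 (it satisfies condition Q, it is authenticated): it is in state N.
By R17 (it matches a known-bad pattern): it is tagged C.
By R19 (it is inbound, it carries flag Z): it is in category S.
By R21 (it is outbound, it is in state E1): it is dropped.
By R22 (it carries flag Z, it is authenticated, it is in category M): it has attribute L.
By R28 (it is classified as U, it has attribute J): it is classified as X1.
By R31 (it is tagged C, it is authenticated, it is tagged X): it has attribute G.
By R38 (it is dropped, it has attribute Y): it is classified as B.
By R2 (it is classified as X1, it is marked high-priority): it is whitelisted.
By R3 (it is in category S, it has attribute J, it is authenticated): it is flagged for deep scan.
By R4 (it has attribute L): it has attribute C1.
By R5 (it is classified as B, it is flagged for deep scan): it is in category V1.
By R23 (it has attribute C1, it is forwarded): it is fragmented.
By R26 (it has attribute G): it is classified as D1.
By R30 (it is classified as D1, it is in state N): it exceeds the size threshold.
By R12 (it is in category V1, it is fragmented): it is rate-limited.
By R13 (it exceeds the size threshold, it is classified as U): it has attribute H.
By R20 (it has attribute H): it carries a valid signature.
By R25 (it is rate-limited, it arrived on a privileged port): it has attribute K.
By R6 (it has attribute K, it is whitelisted): it has an encrypted payload.
By R14 (it carries a valid signature, it has an encrypted payload): it is in state E.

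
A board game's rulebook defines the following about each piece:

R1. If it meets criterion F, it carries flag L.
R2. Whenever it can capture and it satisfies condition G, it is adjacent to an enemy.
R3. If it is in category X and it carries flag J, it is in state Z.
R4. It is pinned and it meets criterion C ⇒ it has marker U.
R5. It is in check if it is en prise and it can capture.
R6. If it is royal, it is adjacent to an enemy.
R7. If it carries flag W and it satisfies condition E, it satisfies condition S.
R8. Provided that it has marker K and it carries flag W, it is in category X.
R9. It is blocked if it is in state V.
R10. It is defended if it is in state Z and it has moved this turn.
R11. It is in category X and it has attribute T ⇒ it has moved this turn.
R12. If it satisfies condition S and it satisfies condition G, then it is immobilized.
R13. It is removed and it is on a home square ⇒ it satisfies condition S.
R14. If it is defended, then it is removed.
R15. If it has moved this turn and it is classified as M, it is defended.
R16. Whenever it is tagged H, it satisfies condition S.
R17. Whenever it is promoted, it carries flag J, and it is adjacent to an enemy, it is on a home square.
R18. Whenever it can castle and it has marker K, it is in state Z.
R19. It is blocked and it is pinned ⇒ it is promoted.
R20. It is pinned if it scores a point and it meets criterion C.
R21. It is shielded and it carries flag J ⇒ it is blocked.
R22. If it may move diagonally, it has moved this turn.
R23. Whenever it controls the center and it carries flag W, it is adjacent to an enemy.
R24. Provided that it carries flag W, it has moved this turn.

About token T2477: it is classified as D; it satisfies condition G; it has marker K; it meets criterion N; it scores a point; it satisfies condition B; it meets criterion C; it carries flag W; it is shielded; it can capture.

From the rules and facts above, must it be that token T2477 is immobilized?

No

Forward chaining from the given facts derives: is adjacent to an enemy, is in category X, is pinned, has moved this turn, has marker U.
The only rule concluding "it is immobilized" is R12, which needs "it satisfies condition S"; that is never established.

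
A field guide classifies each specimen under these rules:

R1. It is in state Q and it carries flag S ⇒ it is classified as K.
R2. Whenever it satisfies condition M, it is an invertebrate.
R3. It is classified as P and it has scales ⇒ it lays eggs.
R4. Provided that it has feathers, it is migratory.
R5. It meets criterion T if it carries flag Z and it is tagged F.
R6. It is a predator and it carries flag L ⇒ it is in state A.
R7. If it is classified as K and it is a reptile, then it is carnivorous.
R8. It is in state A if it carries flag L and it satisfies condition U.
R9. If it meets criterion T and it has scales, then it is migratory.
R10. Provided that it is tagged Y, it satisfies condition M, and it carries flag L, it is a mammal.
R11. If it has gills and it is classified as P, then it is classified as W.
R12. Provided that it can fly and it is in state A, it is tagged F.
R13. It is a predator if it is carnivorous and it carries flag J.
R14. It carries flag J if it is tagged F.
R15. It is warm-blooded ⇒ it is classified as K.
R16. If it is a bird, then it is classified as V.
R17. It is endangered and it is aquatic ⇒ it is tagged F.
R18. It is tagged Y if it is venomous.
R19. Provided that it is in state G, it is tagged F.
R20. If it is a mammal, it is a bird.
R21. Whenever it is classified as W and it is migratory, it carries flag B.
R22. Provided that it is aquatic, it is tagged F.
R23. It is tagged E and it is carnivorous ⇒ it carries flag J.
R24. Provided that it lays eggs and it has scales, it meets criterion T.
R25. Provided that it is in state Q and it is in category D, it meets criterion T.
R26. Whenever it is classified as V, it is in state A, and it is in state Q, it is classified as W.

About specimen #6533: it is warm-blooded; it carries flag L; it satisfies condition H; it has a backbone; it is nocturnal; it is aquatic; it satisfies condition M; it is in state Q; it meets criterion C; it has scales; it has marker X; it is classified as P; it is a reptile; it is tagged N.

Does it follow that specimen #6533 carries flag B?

No

Forward chaining from the given facts derives: is an invertebrate, lays eggs, is classified as K, is tagged F, meets criterion T, is carnivorous, is migratory, carries flag J, is a predator, is in state A.
The only rule concluding "it carries flag B" is R21, which needs "it is classified as W"; that is never established.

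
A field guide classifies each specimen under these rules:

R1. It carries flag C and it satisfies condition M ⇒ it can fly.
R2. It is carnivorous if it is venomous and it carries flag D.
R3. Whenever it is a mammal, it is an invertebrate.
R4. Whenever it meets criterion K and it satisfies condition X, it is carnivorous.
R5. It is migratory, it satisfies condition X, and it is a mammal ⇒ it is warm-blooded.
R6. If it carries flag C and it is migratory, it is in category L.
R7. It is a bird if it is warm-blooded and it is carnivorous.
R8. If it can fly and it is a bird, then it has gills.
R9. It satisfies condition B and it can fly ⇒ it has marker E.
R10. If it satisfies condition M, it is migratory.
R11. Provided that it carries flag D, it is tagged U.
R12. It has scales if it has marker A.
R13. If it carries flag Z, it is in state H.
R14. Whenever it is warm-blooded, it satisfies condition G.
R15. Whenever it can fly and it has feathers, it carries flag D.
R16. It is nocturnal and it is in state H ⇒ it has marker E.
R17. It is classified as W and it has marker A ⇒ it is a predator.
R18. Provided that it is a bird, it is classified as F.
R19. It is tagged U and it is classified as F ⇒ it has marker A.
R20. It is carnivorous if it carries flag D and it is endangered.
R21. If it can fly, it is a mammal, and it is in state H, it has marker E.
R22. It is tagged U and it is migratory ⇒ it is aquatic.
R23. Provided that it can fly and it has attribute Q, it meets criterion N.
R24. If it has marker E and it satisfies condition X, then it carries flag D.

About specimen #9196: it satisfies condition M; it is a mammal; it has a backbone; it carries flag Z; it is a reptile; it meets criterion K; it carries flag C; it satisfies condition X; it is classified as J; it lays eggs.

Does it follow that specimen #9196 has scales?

By R1 (it carries flag C, it satisfies condition M): it can fly.
By R4 (it meets criterion K, it satisfies condition X): it is carnivorous.
By R10 (it satisfies condition M): it is migratory.
By R13 (it carries flag Z): it is in state H.
By R21 (it can fly, it is a mammal, it is in state H): it has marker E.
By R24 (it has marker E, it satisfies condition X): it carries flag D.
By R5 (it is migratory, it satisfies condition X, it is a mammal): it is warm-blooded.
By R7 (it is warm-blooded, it is carnivorous): it is a bird.
By R11 (it carries flag D): it is tagged U.
By R18 (it is a bird): it is classified as F.
By R19 (it is tagged U, it is classified as F): it has marker A.
By R12 (it has marker A): it has scales.

Yes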